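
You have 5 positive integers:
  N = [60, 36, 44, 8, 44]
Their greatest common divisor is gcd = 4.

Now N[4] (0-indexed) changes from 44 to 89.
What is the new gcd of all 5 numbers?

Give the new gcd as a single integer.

Answer: 1

Derivation:
Numbers: [60, 36, 44, 8, 44], gcd = 4
Change: index 4, 44 -> 89
gcd of the OTHER numbers (without index 4): gcd([60, 36, 44, 8]) = 4
New gcd = gcd(g_others, new_val) = gcd(4, 89) = 1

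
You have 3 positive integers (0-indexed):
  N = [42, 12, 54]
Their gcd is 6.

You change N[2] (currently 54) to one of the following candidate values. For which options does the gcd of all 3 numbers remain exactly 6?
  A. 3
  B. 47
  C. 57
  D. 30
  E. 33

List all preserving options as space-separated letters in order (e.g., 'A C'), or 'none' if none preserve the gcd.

Old gcd = 6; gcd of others (without N[2]) = 6
New gcd for candidate v: gcd(6, v). Preserves old gcd iff gcd(6, v) = 6.
  Option A: v=3, gcd(6,3)=3 -> changes
  Option B: v=47, gcd(6,47)=1 -> changes
  Option C: v=57, gcd(6,57)=3 -> changes
  Option D: v=30, gcd(6,30)=6 -> preserves
  Option E: v=33, gcd(6,33)=3 -> changes

Answer: D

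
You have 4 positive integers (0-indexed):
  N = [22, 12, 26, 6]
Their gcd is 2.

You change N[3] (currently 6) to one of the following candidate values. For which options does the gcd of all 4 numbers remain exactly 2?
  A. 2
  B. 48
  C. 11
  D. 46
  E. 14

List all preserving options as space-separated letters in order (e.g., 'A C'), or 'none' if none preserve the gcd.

Answer: A B D E

Derivation:
Old gcd = 2; gcd of others (without N[3]) = 2
New gcd for candidate v: gcd(2, v). Preserves old gcd iff gcd(2, v) = 2.
  Option A: v=2, gcd(2,2)=2 -> preserves
  Option B: v=48, gcd(2,48)=2 -> preserves
  Option C: v=11, gcd(2,11)=1 -> changes
  Option D: v=46, gcd(2,46)=2 -> preserves
  Option E: v=14, gcd(2,14)=2 -> preserves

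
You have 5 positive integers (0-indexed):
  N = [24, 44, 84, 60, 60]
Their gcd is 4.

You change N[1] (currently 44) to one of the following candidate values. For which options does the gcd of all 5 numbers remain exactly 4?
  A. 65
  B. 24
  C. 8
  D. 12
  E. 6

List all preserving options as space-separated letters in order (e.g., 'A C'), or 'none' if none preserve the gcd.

Old gcd = 4; gcd of others (without N[1]) = 12
New gcd for candidate v: gcd(12, v). Preserves old gcd iff gcd(12, v) = 4.
  Option A: v=65, gcd(12,65)=1 -> changes
  Option B: v=24, gcd(12,24)=12 -> changes
  Option C: v=8, gcd(12,8)=4 -> preserves
  Option D: v=12, gcd(12,12)=12 -> changes
  Option E: v=6, gcd(12,6)=6 -> changes

Answer: C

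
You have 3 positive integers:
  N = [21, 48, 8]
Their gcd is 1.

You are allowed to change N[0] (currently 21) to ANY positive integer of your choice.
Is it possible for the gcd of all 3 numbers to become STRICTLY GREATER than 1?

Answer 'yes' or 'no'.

Current gcd = 1
gcd of all OTHER numbers (without N[0]=21): gcd([48, 8]) = 8
The new gcd after any change is gcd(8, new_value).
This can be at most 8.
Since 8 > old gcd 1, the gcd CAN increase (e.g., set N[0] = 8).

Answer: yes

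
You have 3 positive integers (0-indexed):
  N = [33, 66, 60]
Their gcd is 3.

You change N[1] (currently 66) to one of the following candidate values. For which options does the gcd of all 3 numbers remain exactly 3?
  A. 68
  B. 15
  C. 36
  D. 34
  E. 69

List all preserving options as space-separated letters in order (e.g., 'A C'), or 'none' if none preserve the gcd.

Old gcd = 3; gcd of others (without N[1]) = 3
New gcd for candidate v: gcd(3, v). Preserves old gcd iff gcd(3, v) = 3.
  Option A: v=68, gcd(3,68)=1 -> changes
  Option B: v=15, gcd(3,15)=3 -> preserves
  Option C: v=36, gcd(3,36)=3 -> preserves
  Option D: v=34, gcd(3,34)=1 -> changes
  Option E: v=69, gcd(3,69)=3 -> preserves

Answer: B C E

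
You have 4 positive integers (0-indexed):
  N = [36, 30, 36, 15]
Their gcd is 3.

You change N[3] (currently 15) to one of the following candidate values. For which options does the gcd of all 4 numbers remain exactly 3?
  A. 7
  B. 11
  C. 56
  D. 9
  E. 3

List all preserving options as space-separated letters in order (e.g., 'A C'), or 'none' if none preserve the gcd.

Answer: D E

Derivation:
Old gcd = 3; gcd of others (without N[3]) = 6
New gcd for candidate v: gcd(6, v). Preserves old gcd iff gcd(6, v) = 3.
  Option A: v=7, gcd(6,7)=1 -> changes
  Option B: v=11, gcd(6,11)=1 -> changes
  Option C: v=56, gcd(6,56)=2 -> changes
  Option D: v=9, gcd(6,9)=3 -> preserves
  Option E: v=3, gcd(6,3)=3 -> preserves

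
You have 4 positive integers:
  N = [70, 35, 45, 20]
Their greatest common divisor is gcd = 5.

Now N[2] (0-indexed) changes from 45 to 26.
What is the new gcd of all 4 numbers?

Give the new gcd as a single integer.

Numbers: [70, 35, 45, 20], gcd = 5
Change: index 2, 45 -> 26
gcd of the OTHER numbers (without index 2): gcd([70, 35, 20]) = 5
New gcd = gcd(g_others, new_val) = gcd(5, 26) = 1

Answer: 1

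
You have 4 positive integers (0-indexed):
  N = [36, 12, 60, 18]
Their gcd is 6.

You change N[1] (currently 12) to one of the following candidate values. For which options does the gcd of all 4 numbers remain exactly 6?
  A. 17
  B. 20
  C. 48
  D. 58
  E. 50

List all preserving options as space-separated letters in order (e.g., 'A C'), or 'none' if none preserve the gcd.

Answer: C

Derivation:
Old gcd = 6; gcd of others (without N[1]) = 6
New gcd for candidate v: gcd(6, v). Preserves old gcd iff gcd(6, v) = 6.
  Option A: v=17, gcd(6,17)=1 -> changes
  Option B: v=20, gcd(6,20)=2 -> changes
  Option C: v=48, gcd(6,48)=6 -> preserves
  Option D: v=58, gcd(6,58)=2 -> changes
  Option E: v=50, gcd(6,50)=2 -> changes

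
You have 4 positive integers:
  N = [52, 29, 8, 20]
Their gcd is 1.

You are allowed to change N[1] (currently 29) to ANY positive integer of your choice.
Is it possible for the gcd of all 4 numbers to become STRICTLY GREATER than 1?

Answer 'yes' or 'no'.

Answer: yes

Derivation:
Current gcd = 1
gcd of all OTHER numbers (without N[1]=29): gcd([52, 8, 20]) = 4
The new gcd after any change is gcd(4, new_value).
This can be at most 4.
Since 4 > old gcd 1, the gcd CAN increase (e.g., set N[1] = 4).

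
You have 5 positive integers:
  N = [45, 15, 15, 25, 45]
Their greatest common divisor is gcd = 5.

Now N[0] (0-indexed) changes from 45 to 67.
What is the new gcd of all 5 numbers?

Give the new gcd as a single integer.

Answer: 1

Derivation:
Numbers: [45, 15, 15, 25, 45], gcd = 5
Change: index 0, 45 -> 67
gcd of the OTHER numbers (without index 0): gcd([15, 15, 25, 45]) = 5
New gcd = gcd(g_others, new_val) = gcd(5, 67) = 1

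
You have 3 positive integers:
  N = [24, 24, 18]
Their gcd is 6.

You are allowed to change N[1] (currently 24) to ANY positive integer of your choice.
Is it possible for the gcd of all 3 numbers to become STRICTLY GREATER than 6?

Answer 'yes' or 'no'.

Current gcd = 6
gcd of all OTHER numbers (without N[1]=24): gcd([24, 18]) = 6
The new gcd after any change is gcd(6, new_value).
This can be at most 6.
Since 6 = old gcd 6, the gcd can only stay the same or decrease.

Answer: no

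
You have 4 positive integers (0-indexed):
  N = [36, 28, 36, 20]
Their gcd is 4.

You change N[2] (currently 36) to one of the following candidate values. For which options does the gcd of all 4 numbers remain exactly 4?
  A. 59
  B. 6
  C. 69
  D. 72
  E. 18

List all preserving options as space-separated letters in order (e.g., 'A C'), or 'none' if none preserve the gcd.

Answer: D

Derivation:
Old gcd = 4; gcd of others (without N[2]) = 4
New gcd for candidate v: gcd(4, v). Preserves old gcd iff gcd(4, v) = 4.
  Option A: v=59, gcd(4,59)=1 -> changes
  Option B: v=6, gcd(4,6)=2 -> changes
  Option C: v=69, gcd(4,69)=1 -> changes
  Option D: v=72, gcd(4,72)=4 -> preserves
  Option E: v=18, gcd(4,18)=2 -> changes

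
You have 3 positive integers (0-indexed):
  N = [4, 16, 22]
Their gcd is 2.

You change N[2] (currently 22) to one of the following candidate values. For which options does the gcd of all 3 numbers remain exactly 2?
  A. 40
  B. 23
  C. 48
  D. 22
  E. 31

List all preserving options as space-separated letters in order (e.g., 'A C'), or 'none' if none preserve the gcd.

Old gcd = 2; gcd of others (without N[2]) = 4
New gcd for candidate v: gcd(4, v). Preserves old gcd iff gcd(4, v) = 2.
  Option A: v=40, gcd(4,40)=4 -> changes
  Option B: v=23, gcd(4,23)=1 -> changes
  Option C: v=48, gcd(4,48)=4 -> changes
  Option D: v=22, gcd(4,22)=2 -> preserves
  Option E: v=31, gcd(4,31)=1 -> changes

Answer: D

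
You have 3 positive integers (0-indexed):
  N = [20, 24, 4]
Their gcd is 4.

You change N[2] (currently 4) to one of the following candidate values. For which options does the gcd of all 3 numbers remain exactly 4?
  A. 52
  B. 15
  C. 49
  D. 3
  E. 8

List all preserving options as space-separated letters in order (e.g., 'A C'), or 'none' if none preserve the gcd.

Answer: A E

Derivation:
Old gcd = 4; gcd of others (without N[2]) = 4
New gcd for candidate v: gcd(4, v). Preserves old gcd iff gcd(4, v) = 4.
  Option A: v=52, gcd(4,52)=4 -> preserves
  Option B: v=15, gcd(4,15)=1 -> changes
  Option C: v=49, gcd(4,49)=1 -> changes
  Option D: v=3, gcd(4,3)=1 -> changes
  Option E: v=8, gcd(4,8)=4 -> preserves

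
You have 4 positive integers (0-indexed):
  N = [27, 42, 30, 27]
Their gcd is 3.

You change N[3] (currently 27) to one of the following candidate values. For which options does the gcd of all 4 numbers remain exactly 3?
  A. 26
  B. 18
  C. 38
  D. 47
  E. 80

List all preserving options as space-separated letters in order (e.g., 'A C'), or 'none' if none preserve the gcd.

Answer: B

Derivation:
Old gcd = 3; gcd of others (without N[3]) = 3
New gcd for candidate v: gcd(3, v). Preserves old gcd iff gcd(3, v) = 3.
  Option A: v=26, gcd(3,26)=1 -> changes
  Option B: v=18, gcd(3,18)=3 -> preserves
  Option C: v=38, gcd(3,38)=1 -> changes
  Option D: v=47, gcd(3,47)=1 -> changes
  Option E: v=80, gcd(3,80)=1 -> changes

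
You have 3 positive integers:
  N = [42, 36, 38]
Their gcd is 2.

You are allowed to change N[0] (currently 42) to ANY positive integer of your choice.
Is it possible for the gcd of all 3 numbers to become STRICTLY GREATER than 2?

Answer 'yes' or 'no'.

Answer: no

Derivation:
Current gcd = 2
gcd of all OTHER numbers (without N[0]=42): gcd([36, 38]) = 2
The new gcd after any change is gcd(2, new_value).
This can be at most 2.
Since 2 = old gcd 2, the gcd can only stay the same or decrease.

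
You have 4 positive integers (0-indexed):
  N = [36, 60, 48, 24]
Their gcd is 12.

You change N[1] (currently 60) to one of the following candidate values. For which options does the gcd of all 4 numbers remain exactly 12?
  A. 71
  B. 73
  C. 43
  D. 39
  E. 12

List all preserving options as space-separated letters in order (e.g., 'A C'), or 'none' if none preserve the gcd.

Answer: E

Derivation:
Old gcd = 12; gcd of others (without N[1]) = 12
New gcd for candidate v: gcd(12, v). Preserves old gcd iff gcd(12, v) = 12.
  Option A: v=71, gcd(12,71)=1 -> changes
  Option B: v=73, gcd(12,73)=1 -> changes
  Option C: v=43, gcd(12,43)=1 -> changes
  Option D: v=39, gcd(12,39)=3 -> changes
  Option E: v=12, gcd(12,12)=12 -> preserves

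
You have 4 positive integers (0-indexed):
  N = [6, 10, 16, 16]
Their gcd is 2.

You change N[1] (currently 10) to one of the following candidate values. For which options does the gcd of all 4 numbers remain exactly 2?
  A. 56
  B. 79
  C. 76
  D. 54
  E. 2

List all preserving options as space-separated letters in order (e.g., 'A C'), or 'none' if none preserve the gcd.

Answer: A C D E

Derivation:
Old gcd = 2; gcd of others (without N[1]) = 2
New gcd for candidate v: gcd(2, v). Preserves old gcd iff gcd(2, v) = 2.
  Option A: v=56, gcd(2,56)=2 -> preserves
  Option B: v=79, gcd(2,79)=1 -> changes
  Option C: v=76, gcd(2,76)=2 -> preserves
  Option D: v=54, gcd(2,54)=2 -> preserves
  Option E: v=2, gcd(2,2)=2 -> preserves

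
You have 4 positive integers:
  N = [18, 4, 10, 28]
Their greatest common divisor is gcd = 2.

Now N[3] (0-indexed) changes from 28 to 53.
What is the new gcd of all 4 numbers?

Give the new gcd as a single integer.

Numbers: [18, 4, 10, 28], gcd = 2
Change: index 3, 28 -> 53
gcd of the OTHER numbers (without index 3): gcd([18, 4, 10]) = 2
New gcd = gcd(g_others, new_val) = gcd(2, 53) = 1

Answer: 1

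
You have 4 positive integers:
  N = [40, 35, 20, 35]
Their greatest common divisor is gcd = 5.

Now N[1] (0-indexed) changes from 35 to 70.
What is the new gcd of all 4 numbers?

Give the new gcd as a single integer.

Answer: 5

Derivation:
Numbers: [40, 35, 20, 35], gcd = 5
Change: index 1, 35 -> 70
gcd of the OTHER numbers (without index 1): gcd([40, 20, 35]) = 5
New gcd = gcd(g_others, new_val) = gcd(5, 70) = 5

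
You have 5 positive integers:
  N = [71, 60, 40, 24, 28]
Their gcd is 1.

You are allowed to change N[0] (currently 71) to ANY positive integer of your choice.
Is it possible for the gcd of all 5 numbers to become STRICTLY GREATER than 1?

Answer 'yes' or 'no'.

Answer: yes

Derivation:
Current gcd = 1
gcd of all OTHER numbers (without N[0]=71): gcd([60, 40, 24, 28]) = 4
The new gcd after any change is gcd(4, new_value).
This can be at most 4.
Since 4 > old gcd 1, the gcd CAN increase (e.g., set N[0] = 4).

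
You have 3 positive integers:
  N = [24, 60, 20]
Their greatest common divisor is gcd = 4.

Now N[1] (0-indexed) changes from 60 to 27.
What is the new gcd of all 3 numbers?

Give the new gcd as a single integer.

Numbers: [24, 60, 20], gcd = 4
Change: index 1, 60 -> 27
gcd of the OTHER numbers (without index 1): gcd([24, 20]) = 4
New gcd = gcd(g_others, new_val) = gcd(4, 27) = 1

Answer: 1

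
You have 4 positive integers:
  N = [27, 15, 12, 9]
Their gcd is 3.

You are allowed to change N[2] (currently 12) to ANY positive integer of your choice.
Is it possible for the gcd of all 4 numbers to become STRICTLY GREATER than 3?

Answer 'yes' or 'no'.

Current gcd = 3
gcd of all OTHER numbers (without N[2]=12): gcd([27, 15, 9]) = 3
The new gcd after any change is gcd(3, new_value).
This can be at most 3.
Since 3 = old gcd 3, the gcd can only stay the same or decrease.

Answer: no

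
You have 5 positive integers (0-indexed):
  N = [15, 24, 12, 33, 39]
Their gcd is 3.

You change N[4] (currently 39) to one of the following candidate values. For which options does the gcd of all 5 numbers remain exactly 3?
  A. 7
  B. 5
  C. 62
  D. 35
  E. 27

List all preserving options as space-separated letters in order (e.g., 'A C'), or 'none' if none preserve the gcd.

Old gcd = 3; gcd of others (without N[4]) = 3
New gcd for candidate v: gcd(3, v). Preserves old gcd iff gcd(3, v) = 3.
  Option A: v=7, gcd(3,7)=1 -> changes
  Option B: v=5, gcd(3,5)=1 -> changes
  Option C: v=62, gcd(3,62)=1 -> changes
  Option D: v=35, gcd(3,35)=1 -> changes
  Option E: v=27, gcd(3,27)=3 -> preserves

Answer: E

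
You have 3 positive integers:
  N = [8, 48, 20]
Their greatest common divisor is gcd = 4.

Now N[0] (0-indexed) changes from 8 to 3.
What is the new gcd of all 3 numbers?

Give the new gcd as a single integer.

Numbers: [8, 48, 20], gcd = 4
Change: index 0, 8 -> 3
gcd of the OTHER numbers (without index 0): gcd([48, 20]) = 4
New gcd = gcd(g_others, new_val) = gcd(4, 3) = 1

Answer: 1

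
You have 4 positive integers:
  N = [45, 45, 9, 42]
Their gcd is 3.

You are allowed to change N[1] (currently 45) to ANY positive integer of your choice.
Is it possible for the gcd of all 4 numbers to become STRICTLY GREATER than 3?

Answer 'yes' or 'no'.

Answer: no

Derivation:
Current gcd = 3
gcd of all OTHER numbers (without N[1]=45): gcd([45, 9, 42]) = 3
The new gcd after any change is gcd(3, new_value).
This can be at most 3.
Since 3 = old gcd 3, the gcd can only stay the same or decrease.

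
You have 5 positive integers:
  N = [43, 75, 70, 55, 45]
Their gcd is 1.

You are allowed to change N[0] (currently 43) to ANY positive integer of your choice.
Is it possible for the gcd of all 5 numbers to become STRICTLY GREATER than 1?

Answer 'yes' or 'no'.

Current gcd = 1
gcd of all OTHER numbers (without N[0]=43): gcd([75, 70, 55, 45]) = 5
The new gcd after any change is gcd(5, new_value).
This can be at most 5.
Since 5 > old gcd 1, the gcd CAN increase (e.g., set N[0] = 5).

Answer: yes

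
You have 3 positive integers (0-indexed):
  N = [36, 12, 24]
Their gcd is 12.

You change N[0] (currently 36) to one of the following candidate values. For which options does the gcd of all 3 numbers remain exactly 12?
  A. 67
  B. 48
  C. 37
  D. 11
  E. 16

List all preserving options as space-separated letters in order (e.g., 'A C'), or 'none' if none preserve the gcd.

Old gcd = 12; gcd of others (without N[0]) = 12
New gcd for candidate v: gcd(12, v). Preserves old gcd iff gcd(12, v) = 12.
  Option A: v=67, gcd(12,67)=1 -> changes
  Option B: v=48, gcd(12,48)=12 -> preserves
  Option C: v=37, gcd(12,37)=1 -> changes
  Option D: v=11, gcd(12,11)=1 -> changes
  Option E: v=16, gcd(12,16)=4 -> changes

Answer: B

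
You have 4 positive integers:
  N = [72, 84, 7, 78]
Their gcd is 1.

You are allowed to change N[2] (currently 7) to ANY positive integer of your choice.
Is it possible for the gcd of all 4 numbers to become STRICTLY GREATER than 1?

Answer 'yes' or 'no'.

Current gcd = 1
gcd of all OTHER numbers (without N[2]=7): gcd([72, 84, 78]) = 6
The new gcd after any change is gcd(6, new_value).
This can be at most 6.
Since 6 > old gcd 1, the gcd CAN increase (e.g., set N[2] = 6).

Answer: yes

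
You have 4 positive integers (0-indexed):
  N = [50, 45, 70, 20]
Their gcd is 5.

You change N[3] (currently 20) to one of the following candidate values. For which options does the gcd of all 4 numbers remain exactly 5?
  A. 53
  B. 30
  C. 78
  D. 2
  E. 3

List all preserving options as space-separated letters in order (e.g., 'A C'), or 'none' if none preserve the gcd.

Old gcd = 5; gcd of others (without N[3]) = 5
New gcd for candidate v: gcd(5, v). Preserves old gcd iff gcd(5, v) = 5.
  Option A: v=53, gcd(5,53)=1 -> changes
  Option B: v=30, gcd(5,30)=5 -> preserves
  Option C: v=78, gcd(5,78)=1 -> changes
  Option D: v=2, gcd(5,2)=1 -> changes
  Option E: v=3, gcd(5,3)=1 -> changes

Answer: B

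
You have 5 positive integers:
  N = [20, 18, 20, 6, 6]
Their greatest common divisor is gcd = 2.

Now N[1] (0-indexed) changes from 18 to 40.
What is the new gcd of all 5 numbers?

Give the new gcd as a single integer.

Answer: 2

Derivation:
Numbers: [20, 18, 20, 6, 6], gcd = 2
Change: index 1, 18 -> 40
gcd of the OTHER numbers (without index 1): gcd([20, 20, 6, 6]) = 2
New gcd = gcd(g_others, new_val) = gcd(2, 40) = 2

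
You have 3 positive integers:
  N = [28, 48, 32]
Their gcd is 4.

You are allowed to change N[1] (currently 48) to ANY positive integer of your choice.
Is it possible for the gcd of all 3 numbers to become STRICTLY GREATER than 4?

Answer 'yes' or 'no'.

Current gcd = 4
gcd of all OTHER numbers (without N[1]=48): gcd([28, 32]) = 4
The new gcd after any change is gcd(4, new_value).
This can be at most 4.
Since 4 = old gcd 4, the gcd can only stay the same or decrease.

Answer: no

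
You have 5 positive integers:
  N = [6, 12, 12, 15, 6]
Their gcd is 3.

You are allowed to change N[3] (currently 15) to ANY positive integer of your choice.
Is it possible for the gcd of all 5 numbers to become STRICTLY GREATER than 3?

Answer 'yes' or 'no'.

Current gcd = 3
gcd of all OTHER numbers (without N[3]=15): gcd([6, 12, 12, 6]) = 6
The new gcd after any change is gcd(6, new_value).
This can be at most 6.
Since 6 > old gcd 3, the gcd CAN increase (e.g., set N[3] = 6).

Answer: yes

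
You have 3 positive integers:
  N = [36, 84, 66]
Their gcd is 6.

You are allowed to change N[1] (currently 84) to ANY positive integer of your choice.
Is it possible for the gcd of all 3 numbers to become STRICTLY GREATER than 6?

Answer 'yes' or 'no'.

Current gcd = 6
gcd of all OTHER numbers (without N[1]=84): gcd([36, 66]) = 6
The new gcd after any change is gcd(6, new_value).
This can be at most 6.
Since 6 = old gcd 6, the gcd can only stay the same or decrease.

Answer: no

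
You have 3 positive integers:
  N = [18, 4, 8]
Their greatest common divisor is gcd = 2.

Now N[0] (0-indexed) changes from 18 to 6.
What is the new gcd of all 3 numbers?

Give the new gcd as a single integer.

Numbers: [18, 4, 8], gcd = 2
Change: index 0, 18 -> 6
gcd of the OTHER numbers (without index 0): gcd([4, 8]) = 4
New gcd = gcd(g_others, new_val) = gcd(4, 6) = 2

Answer: 2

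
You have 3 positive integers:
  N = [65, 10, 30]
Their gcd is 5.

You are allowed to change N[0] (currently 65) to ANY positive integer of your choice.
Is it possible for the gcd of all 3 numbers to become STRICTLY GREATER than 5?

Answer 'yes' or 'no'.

Answer: yes

Derivation:
Current gcd = 5
gcd of all OTHER numbers (without N[0]=65): gcd([10, 30]) = 10
The new gcd after any change is gcd(10, new_value).
This can be at most 10.
Since 10 > old gcd 5, the gcd CAN increase (e.g., set N[0] = 10).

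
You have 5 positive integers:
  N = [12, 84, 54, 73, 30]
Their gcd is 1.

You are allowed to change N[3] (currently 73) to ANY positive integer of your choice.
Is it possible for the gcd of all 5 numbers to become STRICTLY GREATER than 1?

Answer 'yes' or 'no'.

Answer: yes

Derivation:
Current gcd = 1
gcd of all OTHER numbers (without N[3]=73): gcd([12, 84, 54, 30]) = 6
The new gcd after any change is gcd(6, new_value).
This can be at most 6.
Since 6 > old gcd 1, the gcd CAN increase (e.g., set N[3] = 6).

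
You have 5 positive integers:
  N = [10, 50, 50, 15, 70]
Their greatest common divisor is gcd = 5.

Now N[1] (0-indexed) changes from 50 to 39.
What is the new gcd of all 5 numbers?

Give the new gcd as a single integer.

Answer: 1

Derivation:
Numbers: [10, 50, 50, 15, 70], gcd = 5
Change: index 1, 50 -> 39
gcd of the OTHER numbers (without index 1): gcd([10, 50, 15, 70]) = 5
New gcd = gcd(g_others, new_val) = gcd(5, 39) = 1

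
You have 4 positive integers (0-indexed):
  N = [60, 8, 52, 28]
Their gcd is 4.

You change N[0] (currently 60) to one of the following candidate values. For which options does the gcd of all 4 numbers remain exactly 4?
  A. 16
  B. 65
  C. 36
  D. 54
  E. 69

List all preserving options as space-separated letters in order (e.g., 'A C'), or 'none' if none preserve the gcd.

Old gcd = 4; gcd of others (without N[0]) = 4
New gcd for candidate v: gcd(4, v). Preserves old gcd iff gcd(4, v) = 4.
  Option A: v=16, gcd(4,16)=4 -> preserves
  Option B: v=65, gcd(4,65)=1 -> changes
  Option C: v=36, gcd(4,36)=4 -> preserves
  Option D: v=54, gcd(4,54)=2 -> changes
  Option E: v=69, gcd(4,69)=1 -> changes

Answer: A C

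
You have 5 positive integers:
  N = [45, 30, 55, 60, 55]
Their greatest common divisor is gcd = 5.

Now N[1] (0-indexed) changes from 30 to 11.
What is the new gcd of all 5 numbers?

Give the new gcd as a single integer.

Answer: 1

Derivation:
Numbers: [45, 30, 55, 60, 55], gcd = 5
Change: index 1, 30 -> 11
gcd of the OTHER numbers (without index 1): gcd([45, 55, 60, 55]) = 5
New gcd = gcd(g_others, new_val) = gcd(5, 11) = 1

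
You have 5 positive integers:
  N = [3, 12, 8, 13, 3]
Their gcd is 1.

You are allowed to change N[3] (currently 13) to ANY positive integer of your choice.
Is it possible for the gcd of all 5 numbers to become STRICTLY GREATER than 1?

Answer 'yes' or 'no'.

Current gcd = 1
gcd of all OTHER numbers (without N[3]=13): gcd([3, 12, 8, 3]) = 1
The new gcd after any change is gcd(1, new_value).
This can be at most 1.
Since 1 = old gcd 1, the gcd can only stay the same or decrease.

Answer: no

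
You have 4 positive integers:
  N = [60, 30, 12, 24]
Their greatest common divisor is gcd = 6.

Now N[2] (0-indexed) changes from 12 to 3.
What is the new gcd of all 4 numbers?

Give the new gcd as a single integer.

Numbers: [60, 30, 12, 24], gcd = 6
Change: index 2, 12 -> 3
gcd of the OTHER numbers (without index 2): gcd([60, 30, 24]) = 6
New gcd = gcd(g_others, new_val) = gcd(6, 3) = 3

Answer: 3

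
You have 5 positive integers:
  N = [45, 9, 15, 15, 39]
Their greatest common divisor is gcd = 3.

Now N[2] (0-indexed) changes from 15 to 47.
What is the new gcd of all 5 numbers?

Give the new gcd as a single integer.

Answer: 1

Derivation:
Numbers: [45, 9, 15, 15, 39], gcd = 3
Change: index 2, 15 -> 47
gcd of the OTHER numbers (without index 2): gcd([45, 9, 15, 39]) = 3
New gcd = gcd(g_others, new_val) = gcd(3, 47) = 1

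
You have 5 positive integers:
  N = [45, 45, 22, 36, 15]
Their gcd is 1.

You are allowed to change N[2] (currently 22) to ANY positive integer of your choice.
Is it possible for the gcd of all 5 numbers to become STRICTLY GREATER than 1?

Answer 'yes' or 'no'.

Answer: yes

Derivation:
Current gcd = 1
gcd of all OTHER numbers (without N[2]=22): gcd([45, 45, 36, 15]) = 3
The new gcd after any change is gcd(3, new_value).
This can be at most 3.
Since 3 > old gcd 1, the gcd CAN increase (e.g., set N[2] = 3).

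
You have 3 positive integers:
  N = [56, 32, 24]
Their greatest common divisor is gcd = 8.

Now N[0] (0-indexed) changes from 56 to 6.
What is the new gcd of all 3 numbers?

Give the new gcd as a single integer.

Answer: 2

Derivation:
Numbers: [56, 32, 24], gcd = 8
Change: index 0, 56 -> 6
gcd of the OTHER numbers (without index 0): gcd([32, 24]) = 8
New gcd = gcd(g_others, new_val) = gcd(8, 6) = 2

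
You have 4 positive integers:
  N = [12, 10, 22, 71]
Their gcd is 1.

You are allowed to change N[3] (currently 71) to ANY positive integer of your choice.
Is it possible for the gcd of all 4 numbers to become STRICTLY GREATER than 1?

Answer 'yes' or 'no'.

Current gcd = 1
gcd of all OTHER numbers (without N[3]=71): gcd([12, 10, 22]) = 2
The new gcd after any change is gcd(2, new_value).
This can be at most 2.
Since 2 > old gcd 1, the gcd CAN increase (e.g., set N[3] = 2).

Answer: yes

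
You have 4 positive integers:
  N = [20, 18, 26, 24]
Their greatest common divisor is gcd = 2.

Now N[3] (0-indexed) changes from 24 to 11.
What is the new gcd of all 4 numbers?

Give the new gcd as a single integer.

Numbers: [20, 18, 26, 24], gcd = 2
Change: index 3, 24 -> 11
gcd of the OTHER numbers (without index 3): gcd([20, 18, 26]) = 2
New gcd = gcd(g_others, new_val) = gcd(2, 11) = 1

Answer: 1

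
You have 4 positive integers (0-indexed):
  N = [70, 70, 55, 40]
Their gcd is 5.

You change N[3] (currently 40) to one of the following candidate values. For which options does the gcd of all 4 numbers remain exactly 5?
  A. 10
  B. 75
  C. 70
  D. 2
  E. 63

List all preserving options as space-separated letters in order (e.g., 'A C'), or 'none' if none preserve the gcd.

Answer: A B C

Derivation:
Old gcd = 5; gcd of others (without N[3]) = 5
New gcd for candidate v: gcd(5, v). Preserves old gcd iff gcd(5, v) = 5.
  Option A: v=10, gcd(5,10)=5 -> preserves
  Option B: v=75, gcd(5,75)=5 -> preserves
  Option C: v=70, gcd(5,70)=5 -> preserves
  Option D: v=2, gcd(5,2)=1 -> changes
  Option E: v=63, gcd(5,63)=1 -> changes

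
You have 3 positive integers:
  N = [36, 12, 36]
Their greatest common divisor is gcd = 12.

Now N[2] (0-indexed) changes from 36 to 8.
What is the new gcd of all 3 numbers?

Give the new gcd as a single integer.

Numbers: [36, 12, 36], gcd = 12
Change: index 2, 36 -> 8
gcd of the OTHER numbers (without index 2): gcd([36, 12]) = 12
New gcd = gcd(g_others, new_val) = gcd(12, 8) = 4

Answer: 4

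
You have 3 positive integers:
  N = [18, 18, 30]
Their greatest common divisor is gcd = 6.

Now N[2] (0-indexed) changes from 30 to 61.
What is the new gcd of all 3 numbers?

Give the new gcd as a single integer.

Numbers: [18, 18, 30], gcd = 6
Change: index 2, 30 -> 61
gcd of the OTHER numbers (without index 2): gcd([18, 18]) = 18
New gcd = gcd(g_others, new_val) = gcd(18, 61) = 1

Answer: 1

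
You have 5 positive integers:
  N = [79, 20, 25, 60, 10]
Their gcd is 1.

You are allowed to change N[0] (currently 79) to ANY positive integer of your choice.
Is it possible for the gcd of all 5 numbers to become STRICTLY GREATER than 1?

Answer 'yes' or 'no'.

Answer: yes

Derivation:
Current gcd = 1
gcd of all OTHER numbers (without N[0]=79): gcd([20, 25, 60, 10]) = 5
The new gcd after any change is gcd(5, new_value).
This can be at most 5.
Since 5 > old gcd 1, the gcd CAN increase (e.g., set N[0] = 5).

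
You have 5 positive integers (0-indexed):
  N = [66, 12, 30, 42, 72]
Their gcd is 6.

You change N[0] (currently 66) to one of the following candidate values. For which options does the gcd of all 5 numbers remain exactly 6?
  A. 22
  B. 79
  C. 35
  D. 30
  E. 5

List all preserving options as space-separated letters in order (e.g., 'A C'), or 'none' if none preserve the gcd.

Answer: D

Derivation:
Old gcd = 6; gcd of others (without N[0]) = 6
New gcd for candidate v: gcd(6, v). Preserves old gcd iff gcd(6, v) = 6.
  Option A: v=22, gcd(6,22)=2 -> changes
  Option B: v=79, gcd(6,79)=1 -> changes
  Option C: v=35, gcd(6,35)=1 -> changes
  Option D: v=30, gcd(6,30)=6 -> preserves
  Option E: v=5, gcd(6,5)=1 -> changes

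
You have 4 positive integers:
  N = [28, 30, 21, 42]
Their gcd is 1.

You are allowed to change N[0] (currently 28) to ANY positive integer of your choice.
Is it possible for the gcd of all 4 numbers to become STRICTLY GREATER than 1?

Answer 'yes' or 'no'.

Answer: yes

Derivation:
Current gcd = 1
gcd of all OTHER numbers (without N[0]=28): gcd([30, 21, 42]) = 3
The new gcd after any change is gcd(3, new_value).
This can be at most 3.
Since 3 > old gcd 1, the gcd CAN increase (e.g., set N[0] = 3).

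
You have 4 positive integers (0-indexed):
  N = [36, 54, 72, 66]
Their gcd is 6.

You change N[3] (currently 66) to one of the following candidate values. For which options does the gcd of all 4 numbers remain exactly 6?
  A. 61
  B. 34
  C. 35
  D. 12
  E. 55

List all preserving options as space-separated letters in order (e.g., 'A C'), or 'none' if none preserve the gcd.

Old gcd = 6; gcd of others (without N[3]) = 18
New gcd for candidate v: gcd(18, v). Preserves old gcd iff gcd(18, v) = 6.
  Option A: v=61, gcd(18,61)=1 -> changes
  Option B: v=34, gcd(18,34)=2 -> changes
  Option C: v=35, gcd(18,35)=1 -> changes
  Option D: v=12, gcd(18,12)=6 -> preserves
  Option E: v=55, gcd(18,55)=1 -> changes

Answer: D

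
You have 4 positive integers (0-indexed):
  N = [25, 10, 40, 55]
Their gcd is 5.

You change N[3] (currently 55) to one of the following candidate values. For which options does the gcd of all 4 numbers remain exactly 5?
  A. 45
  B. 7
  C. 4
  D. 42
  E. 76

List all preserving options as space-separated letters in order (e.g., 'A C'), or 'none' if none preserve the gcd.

Answer: A

Derivation:
Old gcd = 5; gcd of others (without N[3]) = 5
New gcd for candidate v: gcd(5, v). Preserves old gcd iff gcd(5, v) = 5.
  Option A: v=45, gcd(5,45)=5 -> preserves
  Option B: v=7, gcd(5,7)=1 -> changes
  Option C: v=4, gcd(5,4)=1 -> changes
  Option D: v=42, gcd(5,42)=1 -> changes
  Option E: v=76, gcd(5,76)=1 -> changes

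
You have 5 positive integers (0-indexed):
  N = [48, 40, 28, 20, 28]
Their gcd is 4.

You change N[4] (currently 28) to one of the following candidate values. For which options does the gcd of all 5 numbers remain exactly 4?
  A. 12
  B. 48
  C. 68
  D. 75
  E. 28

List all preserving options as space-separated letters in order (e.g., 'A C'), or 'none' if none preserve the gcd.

Answer: A B C E

Derivation:
Old gcd = 4; gcd of others (without N[4]) = 4
New gcd for candidate v: gcd(4, v). Preserves old gcd iff gcd(4, v) = 4.
  Option A: v=12, gcd(4,12)=4 -> preserves
  Option B: v=48, gcd(4,48)=4 -> preserves
  Option C: v=68, gcd(4,68)=4 -> preserves
  Option D: v=75, gcd(4,75)=1 -> changes
  Option E: v=28, gcd(4,28)=4 -> preserves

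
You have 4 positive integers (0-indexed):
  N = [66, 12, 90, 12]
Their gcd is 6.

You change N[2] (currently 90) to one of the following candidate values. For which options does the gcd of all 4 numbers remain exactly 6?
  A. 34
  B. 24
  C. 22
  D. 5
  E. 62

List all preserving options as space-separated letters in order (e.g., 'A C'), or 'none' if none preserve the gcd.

Old gcd = 6; gcd of others (without N[2]) = 6
New gcd for candidate v: gcd(6, v). Preserves old gcd iff gcd(6, v) = 6.
  Option A: v=34, gcd(6,34)=2 -> changes
  Option B: v=24, gcd(6,24)=6 -> preserves
  Option C: v=22, gcd(6,22)=2 -> changes
  Option D: v=5, gcd(6,5)=1 -> changes
  Option E: v=62, gcd(6,62)=2 -> changes

Answer: B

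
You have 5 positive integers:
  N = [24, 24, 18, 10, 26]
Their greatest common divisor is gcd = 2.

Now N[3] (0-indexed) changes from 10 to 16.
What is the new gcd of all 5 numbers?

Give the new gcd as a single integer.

Numbers: [24, 24, 18, 10, 26], gcd = 2
Change: index 3, 10 -> 16
gcd of the OTHER numbers (without index 3): gcd([24, 24, 18, 26]) = 2
New gcd = gcd(g_others, new_val) = gcd(2, 16) = 2

Answer: 2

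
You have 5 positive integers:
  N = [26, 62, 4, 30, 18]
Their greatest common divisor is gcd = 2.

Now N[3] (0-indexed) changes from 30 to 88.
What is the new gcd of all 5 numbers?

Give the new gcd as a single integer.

Answer: 2

Derivation:
Numbers: [26, 62, 4, 30, 18], gcd = 2
Change: index 3, 30 -> 88
gcd of the OTHER numbers (without index 3): gcd([26, 62, 4, 18]) = 2
New gcd = gcd(g_others, new_val) = gcd(2, 88) = 2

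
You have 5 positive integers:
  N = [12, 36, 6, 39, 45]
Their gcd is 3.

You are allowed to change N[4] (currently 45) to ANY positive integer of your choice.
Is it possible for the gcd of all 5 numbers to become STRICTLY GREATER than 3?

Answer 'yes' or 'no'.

Current gcd = 3
gcd of all OTHER numbers (without N[4]=45): gcd([12, 36, 6, 39]) = 3
The new gcd after any change is gcd(3, new_value).
This can be at most 3.
Since 3 = old gcd 3, the gcd can only stay the same or decrease.

Answer: no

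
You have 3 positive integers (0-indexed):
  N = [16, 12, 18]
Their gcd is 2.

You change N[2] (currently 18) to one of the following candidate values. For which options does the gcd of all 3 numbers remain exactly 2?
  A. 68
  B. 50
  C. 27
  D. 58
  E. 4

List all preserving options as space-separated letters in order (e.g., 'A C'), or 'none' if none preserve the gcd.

Old gcd = 2; gcd of others (without N[2]) = 4
New gcd for candidate v: gcd(4, v). Preserves old gcd iff gcd(4, v) = 2.
  Option A: v=68, gcd(4,68)=4 -> changes
  Option B: v=50, gcd(4,50)=2 -> preserves
  Option C: v=27, gcd(4,27)=1 -> changes
  Option D: v=58, gcd(4,58)=2 -> preserves
  Option E: v=4, gcd(4,4)=4 -> changes

Answer: B D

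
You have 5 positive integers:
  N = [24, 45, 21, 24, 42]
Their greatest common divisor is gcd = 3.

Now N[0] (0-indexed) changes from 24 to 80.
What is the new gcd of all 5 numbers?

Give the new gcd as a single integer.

Answer: 1

Derivation:
Numbers: [24, 45, 21, 24, 42], gcd = 3
Change: index 0, 24 -> 80
gcd of the OTHER numbers (without index 0): gcd([45, 21, 24, 42]) = 3
New gcd = gcd(g_others, new_val) = gcd(3, 80) = 1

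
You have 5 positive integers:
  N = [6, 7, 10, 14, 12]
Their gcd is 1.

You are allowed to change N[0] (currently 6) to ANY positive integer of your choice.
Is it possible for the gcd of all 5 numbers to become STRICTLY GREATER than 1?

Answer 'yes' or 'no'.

Current gcd = 1
gcd of all OTHER numbers (without N[0]=6): gcd([7, 10, 14, 12]) = 1
The new gcd after any change is gcd(1, new_value).
This can be at most 1.
Since 1 = old gcd 1, the gcd can only stay the same or decrease.

Answer: no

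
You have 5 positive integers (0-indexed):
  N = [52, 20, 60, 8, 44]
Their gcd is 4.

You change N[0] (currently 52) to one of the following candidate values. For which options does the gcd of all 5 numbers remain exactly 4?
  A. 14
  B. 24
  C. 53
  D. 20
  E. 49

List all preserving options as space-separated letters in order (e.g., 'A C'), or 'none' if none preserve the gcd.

Answer: B D

Derivation:
Old gcd = 4; gcd of others (without N[0]) = 4
New gcd for candidate v: gcd(4, v). Preserves old gcd iff gcd(4, v) = 4.
  Option A: v=14, gcd(4,14)=2 -> changes
  Option B: v=24, gcd(4,24)=4 -> preserves
  Option C: v=53, gcd(4,53)=1 -> changes
  Option D: v=20, gcd(4,20)=4 -> preserves
  Option E: v=49, gcd(4,49)=1 -> changes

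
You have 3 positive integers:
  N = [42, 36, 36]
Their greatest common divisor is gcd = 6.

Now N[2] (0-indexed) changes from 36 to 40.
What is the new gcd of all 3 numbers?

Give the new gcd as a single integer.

Numbers: [42, 36, 36], gcd = 6
Change: index 2, 36 -> 40
gcd of the OTHER numbers (without index 2): gcd([42, 36]) = 6
New gcd = gcd(g_others, new_val) = gcd(6, 40) = 2

Answer: 2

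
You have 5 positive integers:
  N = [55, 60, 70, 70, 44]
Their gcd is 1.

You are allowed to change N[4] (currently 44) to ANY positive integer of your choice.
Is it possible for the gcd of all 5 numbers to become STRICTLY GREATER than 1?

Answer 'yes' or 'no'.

Answer: yes

Derivation:
Current gcd = 1
gcd of all OTHER numbers (without N[4]=44): gcd([55, 60, 70, 70]) = 5
The new gcd after any change is gcd(5, new_value).
This can be at most 5.
Since 5 > old gcd 1, the gcd CAN increase (e.g., set N[4] = 5).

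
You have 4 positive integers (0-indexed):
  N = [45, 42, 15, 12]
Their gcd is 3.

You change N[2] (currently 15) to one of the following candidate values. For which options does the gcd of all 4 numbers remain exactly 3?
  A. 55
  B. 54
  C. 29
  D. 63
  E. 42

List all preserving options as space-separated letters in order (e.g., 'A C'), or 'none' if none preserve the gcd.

Answer: B D E

Derivation:
Old gcd = 3; gcd of others (without N[2]) = 3
New gcd for candidate v: gcd(3, v). Preserves old gcd iff gcd(3, v) = 3.
  Option A: v=55, gcd(3,55)=1 -> changes
  Option B: v=54, gcd(3,54)=3 -> preserves
  Option C: v=29, gcd(3,29)=1 -> changes
  Option D: v=63, gcd(3,63)=3 -> preserves
  Option E: v=42, gcd(3,42)=3 -> preserves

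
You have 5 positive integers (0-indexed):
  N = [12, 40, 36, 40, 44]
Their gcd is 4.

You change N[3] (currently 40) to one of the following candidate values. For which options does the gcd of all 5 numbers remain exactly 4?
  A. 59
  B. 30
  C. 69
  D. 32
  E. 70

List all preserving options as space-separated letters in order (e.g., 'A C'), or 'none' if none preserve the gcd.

Old gcd = 4; gcd of others (without N[3]) = 4
New gcd for candidate v: gcd(4, v). Preserves old gcd iff gcd(4, v) = 4.
  Option A: v=59, gcd(4,59)=1 -> changes
  Option B: v=30, gcd(4,30)=2 -> changes
  Option C: v=69, gcd(4,69)=1 -> changes
  Option D: v=32, gcd(4,32)=4 -> preserves
  Option E: v=70, gcd(4,70)=2 -> changes

Answer: D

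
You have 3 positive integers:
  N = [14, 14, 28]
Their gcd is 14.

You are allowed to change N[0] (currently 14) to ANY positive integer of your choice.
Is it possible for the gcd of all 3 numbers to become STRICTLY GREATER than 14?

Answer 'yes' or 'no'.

Answer: no

Derivation:
Current gcd = 14
gcd of all OTHER numbers (without N[0]=14): gcd([14, 28]) = 14
The new gcd after any change is gcd(14, new_value).
This can be at most 14.
Since 14 = old gcd 14, the gcd can only stay the same or decrease.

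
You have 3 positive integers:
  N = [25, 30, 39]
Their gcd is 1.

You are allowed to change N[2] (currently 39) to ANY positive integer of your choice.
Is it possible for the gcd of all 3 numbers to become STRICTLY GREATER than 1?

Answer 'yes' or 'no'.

Current gcd = 1
gcd of all OTHER numbers (without N[2]=39): gcd([25, 30]) = 5
The new gcd after any change is gcd(5, new_value).
This can be at most 5.
Since 5 > old gcd 1, the gcd CAN increase (e.g., set N[2] = 5).

Answer: yes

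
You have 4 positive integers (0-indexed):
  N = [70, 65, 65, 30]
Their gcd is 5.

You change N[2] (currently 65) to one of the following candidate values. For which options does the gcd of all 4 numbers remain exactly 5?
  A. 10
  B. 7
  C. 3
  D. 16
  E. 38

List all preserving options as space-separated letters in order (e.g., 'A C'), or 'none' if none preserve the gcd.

Answer: A

Derivation:
Old gcd = 5; gcd of others (without N[2]) = 5
New gcd for candidate v: gcd(5, v). Preserves old gcd iff gcd(5, v) = 5.
  Option A: v=10, gcd(5,10)=5 -> preserves
  Option B: v=7, gcd(5,7)=1 -> changes
  Option C: v=3, gcd(5,3)=1 -> changes
  Option D: v=16, gcd(5,16)=1 -> changes
  Option E: v=38, gcd(5,38)=1 -> changes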